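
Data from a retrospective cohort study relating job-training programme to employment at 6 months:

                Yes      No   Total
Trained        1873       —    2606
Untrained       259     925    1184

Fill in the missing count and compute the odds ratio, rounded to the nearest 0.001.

The missing cell is in the exposed row: 2606 − 1873 = 733.
So a = 1873, b = 733, c = 259, d = 925.
OR = (a·d)/(b·c) = (1873 × 925) / (733 × 259) = 1732525 / 189847 = 9.12590

9.126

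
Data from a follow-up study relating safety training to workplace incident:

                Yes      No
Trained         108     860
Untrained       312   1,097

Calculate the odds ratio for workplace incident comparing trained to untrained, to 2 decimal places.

Cells: a = 108, b = 860, c = 312, d = 1097.
OR = (a·d)/(b·c) = (108 × 1097) / (860 × 312) = 118476 / 268320 = 0.44155
Exposure is associated with lower odds of workplace incident (OR = 0.44 < 1).

0.44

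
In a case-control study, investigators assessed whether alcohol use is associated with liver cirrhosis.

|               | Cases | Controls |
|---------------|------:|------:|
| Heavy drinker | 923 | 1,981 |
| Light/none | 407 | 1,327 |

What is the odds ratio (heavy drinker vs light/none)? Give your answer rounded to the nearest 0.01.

Cells: a = 923, b = 1981, c = 407, d = 1327.
OR = (a·d)/(b·c) = (923 × 1327) / (1981 × 407) = 1224821 / 806267 = 1.51913
The odds of liver cirrhosis are about 1.52 times as high in the heavy drinker group.

1.52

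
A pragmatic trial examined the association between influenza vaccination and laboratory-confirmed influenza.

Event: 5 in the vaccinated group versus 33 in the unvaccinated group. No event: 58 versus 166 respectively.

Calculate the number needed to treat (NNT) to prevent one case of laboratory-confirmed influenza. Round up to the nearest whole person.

12

Risk in treated group = 5/63 = 0.07937; risk in control = 33/199 = 0.16583.
Absolute risk reduction = 0.16583 − 0.07937 = 0.08646
NNT = 1 / ARR = 1 / 0.08646 = 11.565 → round up → 12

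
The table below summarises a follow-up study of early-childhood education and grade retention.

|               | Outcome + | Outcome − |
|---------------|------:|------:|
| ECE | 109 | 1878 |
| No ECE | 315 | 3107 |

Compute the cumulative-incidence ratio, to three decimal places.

0.596

Cells: a = 109, b = 1878, c = 315, d = 3107.
Risk in exposed = 109/1987 = 0.05486; risk in unexposed = 315/3422 = 0.09205.
RR = 0.05486 / 0.09205 = 0.59593
The risk is 40% lower among the exposed than among the unexposed.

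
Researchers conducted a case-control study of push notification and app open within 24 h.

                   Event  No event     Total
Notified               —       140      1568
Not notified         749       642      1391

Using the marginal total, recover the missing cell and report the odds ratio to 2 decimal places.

8.74

The missing cell is in the exposed row: 1568 − 140 = 1428.
So a = 1428, b = 140, c = 749, d = 642.
OR = (a·d)/(b·c) = (1428 × 642) / (140 × 749) = 916776 / 104860 = 8.74286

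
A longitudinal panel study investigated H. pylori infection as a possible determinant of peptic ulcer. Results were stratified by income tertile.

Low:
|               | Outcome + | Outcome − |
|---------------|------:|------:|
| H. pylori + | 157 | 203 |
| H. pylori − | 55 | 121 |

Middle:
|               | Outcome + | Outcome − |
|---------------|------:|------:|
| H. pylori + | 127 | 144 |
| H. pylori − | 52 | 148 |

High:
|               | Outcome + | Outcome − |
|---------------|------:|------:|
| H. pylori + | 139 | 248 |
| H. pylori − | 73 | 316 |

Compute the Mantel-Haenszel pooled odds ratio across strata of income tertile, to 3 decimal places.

OR_MH = Σ(aᵢdᵢ/nᵢ) / Σ(bᵢcᵢ/nᵢ), where nᵢ is the stratum total.
Stratum 1 (Low): n = 536; a·d/n = 157·121/536 = 35.4422; b·c/n = 203·55/536 = 20.8302
Stratum 2 (Middle): n = 471; a·d/n = 127·148/471 = 39.9066; b·c/n = 144·52/471 = 15.8981
Stratum 3 (High): n = 776; a·d/n = 139·316/776 = 56.6031; b·c/n = 248·73/776 = 23.3299
OR_MH = (35.4422 + 39.9066 + 56.6031) / (20.8302 + 15.8981 + 23.3299) = 131.9518 / 60.0582 = 2.19707

2.197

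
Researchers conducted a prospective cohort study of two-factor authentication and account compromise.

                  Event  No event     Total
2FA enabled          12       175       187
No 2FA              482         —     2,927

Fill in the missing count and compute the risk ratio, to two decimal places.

The missing cell is in the unexposed row: 2927 − 482 = 2445.
So a = 12, b = 175, c = 482, d = 2445.
RR = [a/(a+b)] / [c/(c+d)] = (12/187) / (482/2927) = 0.06417/0.16467 = 0.38969

0.39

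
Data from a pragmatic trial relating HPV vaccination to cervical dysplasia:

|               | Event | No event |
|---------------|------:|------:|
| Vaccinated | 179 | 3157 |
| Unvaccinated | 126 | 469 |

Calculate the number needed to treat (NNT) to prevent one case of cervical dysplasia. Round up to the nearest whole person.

Risk in treated group = 179/3336 = 0.05366; risk in control = 126/595 = 0.21176.
Absolute risk reduction = 0.21176 − 0.05366 = 0.15811
NNT = 1 / ARR = 1 / 0.15811 = 6.325 → round up → 7

7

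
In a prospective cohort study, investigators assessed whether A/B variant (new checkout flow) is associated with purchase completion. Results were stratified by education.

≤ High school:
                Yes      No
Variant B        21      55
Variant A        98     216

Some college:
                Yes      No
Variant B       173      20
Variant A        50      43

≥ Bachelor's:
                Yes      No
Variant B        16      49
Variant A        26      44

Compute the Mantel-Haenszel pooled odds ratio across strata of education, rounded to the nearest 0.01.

OR_MH = Σ(aᵢdᵢ/nᵢ) / Σ(bᵢcᵢ/nᵢ), where nᵢ is the stratum total.
Stratum 1 (≤ High school): n = 390; a·d/n = 21·216/390 = 11.6308; b·c/n = 55·98/390 = 13.8205
Stratum 2 (Some college): n = 286; a·d/n = 173·43/286 = 26.0105; b·c/n = 20·50/286 = 3.4965
Stratum 3 (≥ Bachelor's): n = 135; a·d/n = 16·44/135 = 5.2148; b·c/n = 49·26/135 = 9.4370
OR_MH = (11.6308 + 26.0105 + 5.2148) / (13.8205 + 3.4965 + 9.4370) = 42.8561 / 26.7541 = 1.60185

1.60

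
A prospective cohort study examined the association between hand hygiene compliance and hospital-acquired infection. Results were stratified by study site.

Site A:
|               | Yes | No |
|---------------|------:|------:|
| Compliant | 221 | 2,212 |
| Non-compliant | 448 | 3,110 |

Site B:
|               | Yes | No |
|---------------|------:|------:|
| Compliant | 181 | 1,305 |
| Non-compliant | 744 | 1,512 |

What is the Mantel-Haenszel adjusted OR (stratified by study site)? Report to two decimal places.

0.44

OR_MH = Σ(aᵢdᵢ/nᵢ) / Σ(bᵢcᵢ/nᵢ), where nᵢ is the stratum total.
Stratum 1 (Site A): n = 5991; a·d/n = 221·3110/5991 = 114.7238; b·c/n = 2212·448/5991 = 165.4108
Stratum 2 (Site B): n = 3742; a·d/n = 181·1512/3742 = 73.1352; b·c/n = 1305·744/3742 = 259.4655
OR_MH = (114.7238 + 73.1352) / (165.4108 + 259.4655) = 187.8590 / 424.8763 = 0.44215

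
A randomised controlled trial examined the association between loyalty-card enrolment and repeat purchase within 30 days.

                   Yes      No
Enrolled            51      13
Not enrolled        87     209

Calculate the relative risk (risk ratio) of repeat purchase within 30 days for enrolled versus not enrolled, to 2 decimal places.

Cells: a = 51, b = 13, c = 87, d = 209.
Risk in exposed = 51/64 = 0.79688; risk in unexposed = 87/296 = 0.29392.
RR = 0.79688 / 0.29392 = 2.71121
The risk among the exposed is 2.71 times that among the unexposed.

2.71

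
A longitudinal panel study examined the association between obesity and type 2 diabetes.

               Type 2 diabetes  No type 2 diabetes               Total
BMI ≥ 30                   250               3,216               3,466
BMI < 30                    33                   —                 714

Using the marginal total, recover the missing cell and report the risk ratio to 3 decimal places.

The missing cell is in the unexposed row: 714 − 33 = 681.
So a = 250, b = 3216, c = 33, d = 681.
RR = [a/(a+b)] / [c/(c+d)] = (250/3466) / (33/714) = 0.07213/0.04622 = 1.56061

1.561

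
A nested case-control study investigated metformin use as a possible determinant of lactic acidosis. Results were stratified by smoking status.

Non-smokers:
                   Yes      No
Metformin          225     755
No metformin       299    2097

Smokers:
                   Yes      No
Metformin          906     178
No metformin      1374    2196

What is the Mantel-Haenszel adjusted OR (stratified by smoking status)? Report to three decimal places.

4.750

OR_MH = Σ(aᵢdᵢ/nᵢ) / Σ(bᵢcᵢ/nᵢ), where nᵢ is the stratum total.
Stratum 1 (Non-smokers): n = 3376; a·d/n = 225·2097/3376 = 139.7586; b·c/n = 755·299/3376 = 66.8676
Stratum 2 (Smokers): n = 4654; a·d/n = 906·2196/4654 = 427.4981; b·c/n = 178·1374/4654 = 52.5509
OR_MH = (139.7586 + 427.4981) / (66.8676 + 52.5509) = 567.2567 / 119.4185 = 4.75016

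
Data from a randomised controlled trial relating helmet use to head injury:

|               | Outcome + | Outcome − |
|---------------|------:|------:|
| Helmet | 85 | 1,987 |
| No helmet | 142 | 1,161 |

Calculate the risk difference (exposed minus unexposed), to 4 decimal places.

Cells: a = 85, b = 1987, c = 142, d = 1161.
Risk in exposed = 85/2072 = 0.041023; risk in unexposed = 142/1303 = 0.108979.
Risk difference = 0.041023 − 0.108979 = -0.067956

-0.0680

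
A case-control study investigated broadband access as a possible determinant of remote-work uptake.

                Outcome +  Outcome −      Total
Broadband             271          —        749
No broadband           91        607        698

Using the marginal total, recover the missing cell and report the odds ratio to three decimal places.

3.782

The missing cell is in the exposed row: 749 − 271 = 478.
So a = 271, b = 478, c = 91, d = 607.
OR = (a·d)/(b·c) = (271 × 607) / (478 × 91) = 164497 / 43498 = 3.78171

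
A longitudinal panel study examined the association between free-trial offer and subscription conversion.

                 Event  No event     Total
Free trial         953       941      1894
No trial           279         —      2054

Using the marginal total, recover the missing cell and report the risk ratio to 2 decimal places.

3.70

The missing cell is in the unexposed row: 2054 − 279 = 1775.
So a = 953, b = 941, c = 279, d = 1775.
RR = [a/(a+b)] / [c/(c+d)] = (953/1894) / (279/2054) = 0.50317/0.13583 = 3.70433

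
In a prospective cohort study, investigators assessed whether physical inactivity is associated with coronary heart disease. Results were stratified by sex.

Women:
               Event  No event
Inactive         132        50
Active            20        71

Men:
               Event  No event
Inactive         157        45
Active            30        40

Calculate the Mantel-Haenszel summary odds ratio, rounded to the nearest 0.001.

6.656

OR_MH = Σ(aᵢdᵢ/nᵢ) / Σ(bᵢcᵢ/nᵢ), where nᵢ is the stratum total.
Stratum 1 (Women): n = 273; a·d/n = 132·71/273 = 34.3297; b·c/n = 50·20/273 = 3.6630
Stratum 2 (Men): n = 272; a·d/n = 157·40/272 = 23.0882; b·c/n = 45·30/272 = 4.9632
OR_MH = (34.3297 + 23.0882) / (3.6630 + 4.9632) = 57.4179 / 8.6262 = 6.65619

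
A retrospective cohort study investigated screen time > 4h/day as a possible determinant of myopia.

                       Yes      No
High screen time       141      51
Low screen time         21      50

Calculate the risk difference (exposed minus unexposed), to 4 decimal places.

0.4386

Cells: a = 141, b = 51, c = 21, d = 50.
Risk in exposed = 141/192 = 0.734375; risk in unexposed = 21/71 = 0.295775.
Risk difference = 0.734375 − 0.295775 = 0.438600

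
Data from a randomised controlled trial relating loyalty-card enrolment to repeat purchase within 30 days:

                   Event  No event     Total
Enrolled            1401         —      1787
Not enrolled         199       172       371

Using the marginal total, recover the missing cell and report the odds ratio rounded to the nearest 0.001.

The missing cell is in the exposed row: 1787 − 1401 = 386.
So a = 1401, b = 386, c = 199, d = 172.
OR = (a·d)/(b·c) = (1401 × 172) / (386 × 199) = 240972 / 76814 = 3.13708

3.137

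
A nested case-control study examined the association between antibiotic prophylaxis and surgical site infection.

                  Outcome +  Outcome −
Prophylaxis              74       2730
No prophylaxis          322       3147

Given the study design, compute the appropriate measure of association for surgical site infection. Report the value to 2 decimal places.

0.26

Cells: a = 74, b = 2730, c = 322, d = 3147.
This is a nested case-control study: participants were sampled on outcome status, so risks in the source population cannot be estimated directly — relative risk is not valid here. The odds ratio is the appropriate measure.
OR = (a·d)/(b·c) = (74 × 3147) / (2730 × 322) = 232878 / 879060 = 0.26492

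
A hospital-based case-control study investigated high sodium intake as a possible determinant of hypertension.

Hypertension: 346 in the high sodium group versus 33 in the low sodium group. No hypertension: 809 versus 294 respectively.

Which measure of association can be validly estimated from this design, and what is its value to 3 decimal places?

3.810

From the description: a = 346, b = 809, c = 33, d = 294.
This is a hospital-based case-control study: participants were sampled on outcome status, so risks in the source population cannot be estimated directly — relative risk is not valid here. The odds ratio is the appropriate measure.
OR = (a·d)/(b·c) = (346 × 294) / (809 × 33) = 101724 / 26697 = 3.81032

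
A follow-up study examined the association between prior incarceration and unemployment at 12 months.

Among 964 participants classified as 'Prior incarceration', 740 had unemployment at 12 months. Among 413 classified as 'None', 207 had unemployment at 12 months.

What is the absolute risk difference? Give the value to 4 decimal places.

From the description: a = 740, b = 224, c = 207, d = 206.
Risk in exposed = 740/964 = 0.767635; risk in unexposed = 207/413 = 0.501211.
Risk difference = 0.767635 − 0.501211 = 0.266424

0.2664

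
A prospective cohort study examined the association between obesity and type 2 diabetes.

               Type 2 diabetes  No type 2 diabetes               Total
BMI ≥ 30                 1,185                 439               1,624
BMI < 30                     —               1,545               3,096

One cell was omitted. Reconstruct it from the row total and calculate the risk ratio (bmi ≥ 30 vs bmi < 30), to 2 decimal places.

The missing cell is in the unexposed row: 3096 − 1545 = 1551.
So a = 1185, b = 439, c = 1551, d = 1545.
RR = [a/(a+b)] / [c/(c+d)] = (1185/1624) / (1551/3096) = 0.72968/0.50097 = 1.45654

1.46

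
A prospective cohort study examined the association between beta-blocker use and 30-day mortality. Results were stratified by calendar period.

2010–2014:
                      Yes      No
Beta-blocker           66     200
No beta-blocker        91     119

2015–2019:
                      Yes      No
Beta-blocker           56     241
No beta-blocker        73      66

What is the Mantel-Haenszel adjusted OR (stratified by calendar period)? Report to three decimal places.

OR_MH = Σ(aᵢdᵢ/nᵢ) / Σ(bᵢcᵢ/nᵢ), where nᵢ is the stratum total.
Stratum 1 (2010–2014): n = 476; a·d/n = 66·119/476 = 16.5000; b·c/n = 200·91/476 = 38.2353
Stratum 2 (2015–2019): n = 436; a·d/n = 56·66/436 = 8.4771; b·c/n = 241·73/436 = 40.3509
OR_MH = (16.5000 + 8.4771) / (38.2353 + 40.3509) = 24.9771 / 78.5862 = 0.31783

0.318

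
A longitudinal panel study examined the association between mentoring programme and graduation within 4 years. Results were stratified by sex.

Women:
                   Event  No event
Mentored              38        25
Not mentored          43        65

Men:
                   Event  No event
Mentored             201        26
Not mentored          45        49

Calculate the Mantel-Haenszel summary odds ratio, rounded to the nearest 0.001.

OR_MH = Σ(aᵢdᵢ/nᵢ) / Σ(bᵢcᵢ/nᵢ), where nᵢ is the stratum total.
Stratum 1 (Women): n = 171; a·d/n = 38·65/171 = 14.4444; b·c/n = 25·43/171 = 6.2865
Stratum 2 (Men): n = 321; a·d/n = 201·49/321 = 30.6822; b·c/n = 26·45/321 = 3.6449
OR_MH = (14.4444 + 30.6822) / (6.2865 + 3.6449) = 45.1267 / 9.9314 = 4.54384

4.544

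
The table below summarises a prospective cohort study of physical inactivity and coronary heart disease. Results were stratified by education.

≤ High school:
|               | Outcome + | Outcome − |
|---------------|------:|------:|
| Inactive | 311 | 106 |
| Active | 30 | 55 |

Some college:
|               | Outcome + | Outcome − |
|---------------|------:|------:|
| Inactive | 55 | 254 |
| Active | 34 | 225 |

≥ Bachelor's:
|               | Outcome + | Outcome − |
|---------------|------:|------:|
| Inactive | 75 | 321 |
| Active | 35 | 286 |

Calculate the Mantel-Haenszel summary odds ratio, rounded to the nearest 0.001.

2.305

OR_MH = Σ(aᵢdᵢ/nᵢ) / Σ(bᵢcᵢ/nᵢ), where nᵢ is the stratum total.
Stratum 1 (≤ High school): n = 502; a·d/n = 311·55/502 = 34.0737; b·c/n = 106·30/502 = 6.3347
Stratum 2 (Some college): n = 568; a·d/n = 55·225/568 = 21.7870; b·c/n = 254·34/568 = 15.2042
Stratum 3 (≥ Bachelor's): n = 717; a·d/n = 75·286/717 = 29.9163; b·c/n = 321·35/717 = 15.6695
OR_MH = (34.0737 + 21.7870 + 29.9163) / (6.3347 + 15.2042 + 15.6695) = 85.7770 / 37.2083 = 2.30532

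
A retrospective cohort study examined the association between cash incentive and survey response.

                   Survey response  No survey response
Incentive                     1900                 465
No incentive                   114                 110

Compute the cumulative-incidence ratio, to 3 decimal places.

1.579

Cells: a = 1900, b = 465, c = 114, d = 110.
Risk in exposed = 1900/2365 = 0.80338; risk in unexposed = 114/224 = 0.50893.
RR = 0.80338 / 0.50893 = 1.57858
The risk among the exposed is 1.58 times that among the unexposed.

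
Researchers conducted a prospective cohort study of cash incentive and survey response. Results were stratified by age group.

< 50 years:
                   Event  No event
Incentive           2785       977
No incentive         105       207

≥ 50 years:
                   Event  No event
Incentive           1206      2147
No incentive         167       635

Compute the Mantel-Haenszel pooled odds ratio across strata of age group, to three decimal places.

2.923

OR_MH = Σ(aᵢdᵢ/nᵢ) / Σ(bᵢcᵢ/nᵢ), where nᵢ is the stratum total.
Stratum 1 (< 50 years): n = 4074; a·d/n = 2785·207/4074 = 141.5059; b·c/n = 977·105/4074 = 25.1804
Stratum 2 (≥ 50 years): n = 4155; a·d/n = 1206·635/4155 = 184.3105; b·c/n = 2147·167/4155 = 86.2934
OR_MH = (141.5059 + 184.3105) / (25.1804 + 86.2934) = 325.8164 / 111.4738 = 2.92281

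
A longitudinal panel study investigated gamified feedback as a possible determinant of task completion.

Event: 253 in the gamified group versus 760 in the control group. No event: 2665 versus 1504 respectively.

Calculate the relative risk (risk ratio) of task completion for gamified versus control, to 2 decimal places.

0.26

From the description: a = 253, b = 2665, c = 760, d = 1504.
Risk in exposed = 253/2918 = 0.08670; risk in unexposed = 760/2264 = 0.33569.
RR = 0.08670 / 0.33569 = 0.25828
The risk is 74% lower among the exposed than among the unexposed.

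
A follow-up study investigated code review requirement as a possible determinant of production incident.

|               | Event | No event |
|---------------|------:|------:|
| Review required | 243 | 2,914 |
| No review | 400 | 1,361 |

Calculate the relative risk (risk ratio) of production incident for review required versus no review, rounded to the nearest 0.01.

0.34

Cells: a = 243, b = 2914, c = 400, d = 1361.
Risk in exposed = 243/3157 = 0.07697; risk in unexposed = 400/1761 = 0.22714.
RR = 0.07697 / 0.22714 = 0.33887
The risk is 66% lower among the exposed than among the unexposed.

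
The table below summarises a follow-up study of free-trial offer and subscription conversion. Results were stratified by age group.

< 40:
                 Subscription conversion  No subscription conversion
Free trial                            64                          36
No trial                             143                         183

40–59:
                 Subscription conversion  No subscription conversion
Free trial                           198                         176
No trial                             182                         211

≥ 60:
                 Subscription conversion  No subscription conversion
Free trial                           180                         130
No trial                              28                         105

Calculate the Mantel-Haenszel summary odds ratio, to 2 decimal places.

2.01

OR_MH = Σ(aᵢdᵢ/nᵢ) / Σ(bᵢcᵢ/nᵢ), where nᵢ is the stratum total.
Stratum 1 (< 40): n = 426; a·d/n = 64·183/426 = 27.4930; b·c/n = 36·143/426 = 12.0845
Stratum 2 (40–59): n = 767; a·d/n = 198·211/767 = 54.4694; b·c/n = 176·182/767 = 41.7627
Stratum 3 (≥ 60): n = 443; a·d/n = 180·105/443 = 42.6637; b·c/n = 130·28/443 = 8.2167
OR_MH = (27.4930 + 54.4694 + 42.6637) / (12.0845 + 41.7627 + 8.2167) = 124.6260 / 62.0639 = 2.00803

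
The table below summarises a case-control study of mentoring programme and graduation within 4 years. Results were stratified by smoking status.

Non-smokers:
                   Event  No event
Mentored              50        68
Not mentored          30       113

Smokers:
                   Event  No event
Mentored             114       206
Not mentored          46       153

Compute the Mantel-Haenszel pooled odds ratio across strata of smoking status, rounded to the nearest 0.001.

2.119

OR_MH = Σ(aᵢdᵢ/nᵢ) / Σ(bᵢcᵢ/nᵢ), where nᵢ is the stratum total.
Stratum 1 (Non-smokers): n = 261; a·d/n = 50·113/261 = 21.6475; b·c/n = 68·30/261 = 7.8161
Stratum 2 (Smokers): n = 519; a·d/n = 114·153/519 = 33.6069; b·c/n = 206·46/519 = 18.2582
OR_MH = (21.6475 + 33.6069) / (7.8161 + 18.2582) = 55.2544 / 26.0743 = 2.11912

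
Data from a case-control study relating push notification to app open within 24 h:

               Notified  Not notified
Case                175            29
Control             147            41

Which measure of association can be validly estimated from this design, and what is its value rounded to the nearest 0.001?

Reading the table with exposure as columns: a = 175 (Notified, case), b = 147 (Notified, non-case), c = 29 (Not notified, case), d = 41.
This is a case-control study: participants were sampled on outcome status, so risks in the source population cannot be estimated directly — relative risk is not valid here. The odds ratio is the appropriate measure.
OR = (a·d)/(b·c) = (175 × 41) / (147 × 29) = 7175 / 4263 = 1.68309

1.683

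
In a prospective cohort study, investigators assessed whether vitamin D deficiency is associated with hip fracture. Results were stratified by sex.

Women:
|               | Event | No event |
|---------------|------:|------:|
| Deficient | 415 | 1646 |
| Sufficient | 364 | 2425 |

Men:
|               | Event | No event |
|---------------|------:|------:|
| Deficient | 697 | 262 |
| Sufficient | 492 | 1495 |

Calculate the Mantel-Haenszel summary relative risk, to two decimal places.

RR_MH = Σ(aᵢ·n₀ᵢ/nᵢ) / Σ(cᵢ·n₁ᵢ/nᵢ), with n₁ᵢ = aᵢ+bᵢ (exposed), n₀ᵢ = cᵢ+dᵢ (unexposed), nᵢ = n₁ᵢ+n₀ᵢ.
Stratum 1 (Women): n₁ = 2061, n₀ = 2789, n = 4850; a·n₀/n = 415·2789/4850 = 238.6464; c·n₁/n = 364·2061/4850 = 154.6812
Stratum 2 (Men): n₁ = 959, n₀ = 1987, n = 2946; a·n₀/n = 697·1987/2946 = 470.1083; c·n₁/n = 492·959/2946 = 160.1589
RR_MH = (238.6464 + 470.1083) / (154.6812 + 160.1589) = 708.7547 / 314.8401 = 2.25116

2.25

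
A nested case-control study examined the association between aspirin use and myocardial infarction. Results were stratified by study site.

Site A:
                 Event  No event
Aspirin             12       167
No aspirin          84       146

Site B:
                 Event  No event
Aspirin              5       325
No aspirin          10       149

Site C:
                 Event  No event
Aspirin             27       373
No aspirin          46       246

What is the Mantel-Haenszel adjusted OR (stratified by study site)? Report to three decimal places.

0.234

OR_MH = Σ(aᵢdᵢ/nᵢ) / Σ(bᵢcᵢ/nᵢ), where nᵢ is the stratum total.
Stratum 1 (Site A): n = 409; a·d/n = 12·146/409 = 4.2836; b·c/n = 167·84/409 = 34.2983
Stratum 2 (Site B): n = 489; a·d/n = 5·149/489 = 1.5235; b·c/n = 325·10/489 = 6.6462
Stratum 3 (Site C): n = 692; a·d/n = 27·246/692 = 9.5983; b·c/n = 373·46/692 = 24.7948
OR_MH = (4.2836 + 1.5235 + 9.5983) / (34.2983 + 6.6462 + 24.7948) = 15.4054 / 65.7393 = 0.23434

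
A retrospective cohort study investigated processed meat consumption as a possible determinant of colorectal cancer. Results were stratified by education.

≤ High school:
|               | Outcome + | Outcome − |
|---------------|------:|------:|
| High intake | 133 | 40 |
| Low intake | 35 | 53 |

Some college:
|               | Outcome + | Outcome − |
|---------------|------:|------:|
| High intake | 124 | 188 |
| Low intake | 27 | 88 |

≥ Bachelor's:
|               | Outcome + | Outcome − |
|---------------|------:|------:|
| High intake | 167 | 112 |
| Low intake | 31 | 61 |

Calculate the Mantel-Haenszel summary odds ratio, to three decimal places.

3.007

OR_MH = Σ(aᵢdᵢ/nᵢ) / Σ(bᵢcᵢ/nᵢ), where nᵢ is the stratum total.
Stratum 1 (≤ High school): n = 261; a·d/n = 133·53/261 = 27.0077; b·c/n = 40·35/261 = 5.3640
Stratum 2 (Some college): n = 427; a·d/n = 124·88/427 = 25.5550; b·c/n = 188·27/427 = 11.8876
Stratum 3 (≥ Bachelor's): n = 371; a·d/n = 167·61/371 = 27.4582; b·c/n = 112·31/371 = 9.3585
OR_MH = (27.0077 + 25.5550 + 27.4582) / (5.3640 + 11.8876 + 9.3585) = 80.0209 / 26.6101 = 3.00717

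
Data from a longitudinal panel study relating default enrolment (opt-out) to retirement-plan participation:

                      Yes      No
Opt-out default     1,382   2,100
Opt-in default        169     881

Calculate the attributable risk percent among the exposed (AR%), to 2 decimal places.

Cells: a = 1382, b = 2100, c = 169, d = 881.
Risk in exposed = 1382/3482 = 0.39690; risk in unexposed = 169/1050 = 0.16095.
RR = 0.39690/0.16095 = 2.46594
AR% = (RR − 1)/RR × 100 = (2.46594 − 1)/2.46594 × 100 = 59.4475%

59.45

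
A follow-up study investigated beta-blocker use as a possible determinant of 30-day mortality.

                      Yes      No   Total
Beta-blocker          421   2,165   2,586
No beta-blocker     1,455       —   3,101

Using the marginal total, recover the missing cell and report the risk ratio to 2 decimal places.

The missing cell is in the unexposed row: 3101 − 1455 = 1646.
So a = 421, b = 2165, c = 1455, d = 1646.
RR = [a/(a+b)] / [c/(c+d)] = (421/2586) / (1455/3101) = 0.16280/0.46920 = 0.34697

0.35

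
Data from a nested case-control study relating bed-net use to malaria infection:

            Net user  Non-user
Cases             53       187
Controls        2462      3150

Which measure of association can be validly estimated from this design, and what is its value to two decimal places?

0.36

Reading the table with exposure as columns: a = 53 (Net user, case), b = 2462 (Net user, non-case), c = 187 (Non-user, case), d = 3150.
This is a nested case-control study: participants were sampled on outcome status, so risks in the source population cannot be estimated directly — relative risk is not valid here. The odds ratio is the appropriate measure.
OR = (a·d)/(b·c) = (53 × 3150) / (2462 × 187) = 166950 / 460394 = 0.36262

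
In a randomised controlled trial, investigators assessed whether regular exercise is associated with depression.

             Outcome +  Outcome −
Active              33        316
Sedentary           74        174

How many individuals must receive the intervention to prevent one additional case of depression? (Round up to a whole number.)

Risk in treated group = 33/349 = 0.09456; risk in control = 74/248 = 0.29839.
Absolute risk reduction = 0.29839 − 0.09456 = 0.20383
NNT = 1 / ARR = 1 / 0.20383 = 4.906 → round up → 5

5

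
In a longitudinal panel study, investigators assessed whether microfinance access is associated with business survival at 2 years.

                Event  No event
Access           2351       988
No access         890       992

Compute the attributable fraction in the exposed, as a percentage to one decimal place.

Cells: a = 2351, b = 988, c = 890, d = 992.
Risk in exposed = 2351/3339 = 0.70410; risk in unexposed = 890/1882 = 0.47290.
RR = 0.70410/0.47290 = 1.48890
AR% = (RR − 1)/RR × 100 = (1.48890 − 1)/1.48890 × 100 = 32.8364%

32.8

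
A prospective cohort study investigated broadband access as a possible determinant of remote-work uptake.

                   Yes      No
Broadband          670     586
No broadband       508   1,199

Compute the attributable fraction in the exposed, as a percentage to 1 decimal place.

44.2

Cells: a = 670, b = 586, c = 508, d = 1199.
Risk in exposed = 670/1256 = 0.53344; risk in unexposed = 508/1707 = 0.29760.
RR = 0.53344/0.29760 = 1.79248
AR% = (RR − 1)/RR × 100 = (1.79248 − 1)/1.79248 × 100 = 44.2115%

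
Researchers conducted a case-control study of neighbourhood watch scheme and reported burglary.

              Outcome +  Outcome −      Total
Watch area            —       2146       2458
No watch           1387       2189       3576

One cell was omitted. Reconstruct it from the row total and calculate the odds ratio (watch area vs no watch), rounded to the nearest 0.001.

0.229

The missing cell is in the exposed row: 2458 − 2146 = 312.
So a = 312, b = 2146, c = 1387, d = 2189.
OR = (a·d)/(b·c) = (312 × 2189) / (2146 × 1387) = 682968 / 2976502 = 0.22945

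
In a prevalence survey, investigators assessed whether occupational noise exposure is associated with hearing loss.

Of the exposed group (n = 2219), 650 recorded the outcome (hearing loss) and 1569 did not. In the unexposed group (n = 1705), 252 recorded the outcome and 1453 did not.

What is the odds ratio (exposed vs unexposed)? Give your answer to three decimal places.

2.389

From the description: a = 650, b = 1569, c = 252, d = 1453.
OR = (a·d)/(b·c) = (650 × 1453) / (1569 × 252) = 944450 / 395388 = 2.38867
The odds of hearing loss are about 2.39 times as high in the exposed group.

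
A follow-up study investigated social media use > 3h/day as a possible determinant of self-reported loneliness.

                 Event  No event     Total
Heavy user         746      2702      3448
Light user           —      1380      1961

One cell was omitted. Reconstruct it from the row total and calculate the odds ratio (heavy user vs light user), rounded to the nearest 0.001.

The missing cell is in the unexposed row: 1961 − 1380 = 581.
So a = 746, b = 2702, c = 581, d = 1380.
OR = (a·d)/(b·c) = (746 × 1380) / (2702 × 581) = 1029480 / 1569862 = 0.65578

0.656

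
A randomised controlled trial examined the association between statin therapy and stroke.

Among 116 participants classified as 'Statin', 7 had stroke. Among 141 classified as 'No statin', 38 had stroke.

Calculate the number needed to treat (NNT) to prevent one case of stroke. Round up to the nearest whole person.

Risk in treated group = 7/116 = 0.06034; risk in control = 38/141 = 0.26950.
Absolute risk reduction = 0.26950 − 0.06034 = 0.20916
NNT = 1 / ARR = 1 / 0.20916 = 4.781 → round up → 5

5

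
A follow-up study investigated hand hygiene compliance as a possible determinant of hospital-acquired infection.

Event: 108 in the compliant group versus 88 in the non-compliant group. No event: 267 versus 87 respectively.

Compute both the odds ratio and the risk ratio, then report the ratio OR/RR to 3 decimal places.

From the description: a = 108, b = 267, c = 88, d = 87.
OR = (108·87)/(267·88) = 9396/23496 = 0.39990
Risk in exposed = 108/375 = 0.28800; risk in unexposed = 88/175 = 0.50286; RR = 0.57273
OR/RR = 0.39990 / 0.57273 = 0.69823
The outcome is not rare, so the OR lies further from 1 than the RR.

0.698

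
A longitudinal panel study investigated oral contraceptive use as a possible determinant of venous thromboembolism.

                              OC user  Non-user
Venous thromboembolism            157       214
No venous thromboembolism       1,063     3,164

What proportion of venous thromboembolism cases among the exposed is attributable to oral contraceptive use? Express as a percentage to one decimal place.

50.8

Reading the table with exposure as columns: a = 157 (OC user, case), b = 1063 (OC user, non-case), c = 214 (Non-user, case), d = 3164.
Risk in exposed = 157/1220 = 0.12869; risk in unexposed = 214/3378 = 0.06335.
RR = 0.12869/0.06335 = 2.03135
AR% = (RR − 1)/RR × 100 = (2.03135 − 1)/2.03135 × 100 = 50.7718%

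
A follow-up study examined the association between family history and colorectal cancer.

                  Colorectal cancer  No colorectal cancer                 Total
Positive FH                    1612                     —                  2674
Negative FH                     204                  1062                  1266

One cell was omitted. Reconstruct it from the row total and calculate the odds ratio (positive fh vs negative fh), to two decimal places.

7.90

The missing cell is in the exposed row: 2674 − 1612 = 1062.
So a = 1612, b = 1062, c = 204, d = 1062.
OR = (a·d)/(b·c) = (1612 × 1062) / (1062 × 204) = 1711944 / 216648 = 7.90196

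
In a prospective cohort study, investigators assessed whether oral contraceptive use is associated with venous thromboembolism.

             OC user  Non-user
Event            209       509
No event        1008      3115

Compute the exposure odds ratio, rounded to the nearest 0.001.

Reading the table with exposure as columns: a = 209 (OC user, case), b = 1008 (OC user, non-case), c = 509 (Non-user, case), d = 3115.
OR = (a·d)/(b·c) = (209 × 3115) / (1008 × 509) = 651035 / 513072 = 1.26890
The odds of venous thromboembolism are about 1.27 times as high in the oc user group.

1.269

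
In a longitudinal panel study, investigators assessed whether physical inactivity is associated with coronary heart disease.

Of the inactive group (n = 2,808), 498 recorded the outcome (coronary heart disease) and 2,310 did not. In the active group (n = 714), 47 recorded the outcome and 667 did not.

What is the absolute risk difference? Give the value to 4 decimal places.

From the description: a = 498, b = 2310, c = 47, d = 667.
Risk in exposed = 498/2808 = 0.177350; risk in unexposed = 47/714 = 0.065826.
Risk difference = 0.177350 − 0.065826 = 0.111524

0.1115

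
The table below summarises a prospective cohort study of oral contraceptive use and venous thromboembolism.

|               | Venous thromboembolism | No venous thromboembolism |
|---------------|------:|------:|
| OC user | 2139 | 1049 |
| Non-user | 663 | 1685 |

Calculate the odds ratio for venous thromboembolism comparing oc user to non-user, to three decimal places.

5.182

Cells: a = 2139, b = 1049, c = 663, d = 1685.
OR = (a·d)/(b·c) = (2139 × 1685) / (1049 × 663) = 3604215 / 695487 = 5.18229
The odds of venous thromboembolism are about 5.18 times as high in the oc user group.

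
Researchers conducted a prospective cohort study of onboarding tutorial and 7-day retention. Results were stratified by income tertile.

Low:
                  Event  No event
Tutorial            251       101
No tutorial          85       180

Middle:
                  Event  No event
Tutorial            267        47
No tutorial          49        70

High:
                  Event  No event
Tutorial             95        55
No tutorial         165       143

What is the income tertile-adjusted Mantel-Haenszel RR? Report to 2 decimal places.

1.78

RR_MH = Σ(aᵢ·n₀ᵢ/nᵢ) / Σ(cᵢ·n₁ᵢ/nᵢ), with n₁ᵢ = aᵢ+bᵢ (exposed), n₀ᵢ = cᵢ+dᵢ (unexposed), nᵢ = n₁ᵢ+n₀ᵢ.
Stratum 1 (Low): n₁ = 352, n₀ = 265, n = 617; a·n₀/n = 251·265/617 = 107.8039; c·n₁/n = 85·352/617 = 48.4927
Stratum 2 (Middle): n₁ = 314, n₀ = 119, n = 433; a·n₀/n = 267·119/433 = 73.3788; c·n₁/n = 49·314/433 = 35.5335
Stratum 3 (High): n₁ = 150, n₀ = 308, n = 458; a·n₀/n = 95·308/458 = 63.8865; c·n₁/n = 165·150/458 = 54.0393
RR_MH = (107.8039 + 73.3788 + 63.8865) / (48.4927 + 35.5335 + 54.0393) = 245.0691 / 138.0655 = 1.77502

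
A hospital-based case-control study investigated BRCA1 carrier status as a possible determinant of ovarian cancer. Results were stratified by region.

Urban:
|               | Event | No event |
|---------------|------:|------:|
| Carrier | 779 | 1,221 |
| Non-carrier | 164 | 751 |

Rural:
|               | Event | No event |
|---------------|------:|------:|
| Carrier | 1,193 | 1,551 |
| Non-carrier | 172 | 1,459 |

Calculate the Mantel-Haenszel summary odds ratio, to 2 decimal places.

OR_MH = Σ(aᵢdᵢ/nᵢ) / Σ(bᵢcᵢ/nᵢ), where nᵢ is the stratum total.
Stratum 1 (Urban): n = 2915; a·d/n = 779·751/2915 = 200.6961; b·c/n = 1221·164/2915 = 68.6943
Stratum 2 (Rural): n = 4375; a·d/n = 1193·1459/4375 = 397.8485; b·c/n = 1551·172/4375 = 60.9765
OR_MH = (200.6961 + 397.8485) / (68.6943 + 60.9765) = 598.5445 / 129.6708 = 4.61588

4.62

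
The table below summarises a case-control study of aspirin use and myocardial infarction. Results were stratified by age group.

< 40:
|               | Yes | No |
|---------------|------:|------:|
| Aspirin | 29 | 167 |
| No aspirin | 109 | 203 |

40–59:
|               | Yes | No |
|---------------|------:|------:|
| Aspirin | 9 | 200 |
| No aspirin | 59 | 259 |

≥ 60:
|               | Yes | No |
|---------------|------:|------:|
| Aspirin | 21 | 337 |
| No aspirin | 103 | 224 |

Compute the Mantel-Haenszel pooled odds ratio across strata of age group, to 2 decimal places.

0.21

OR_MH = Σ(aᵢdᵢ/nᵢ) / Σ(bᵢcᵢ/nᵢ), where nᵢ is the stratum total.
Stratum 1 (< 40): n = 508; a·d/n = 29·203/508 = 11.5886; b·c/n = 167·109/508 = 35.8327
Stratum 2 (40–59): n = 527; a·d/n = 9·259/527 = 4.4231; b·c/n = 200·59/527 = 22.3909
Stratum 3 (≥ 60): n = 685; a·d/n = 21·224/685 = 6.8672; b·c/n = 337·103/685 = 50.6730
OR_MH = (11.5886 + 4.4231 + 6.8672) / (35.8327 + 22.3909 + 50.6730) = 22.8789 / 108.8966 = 0.21010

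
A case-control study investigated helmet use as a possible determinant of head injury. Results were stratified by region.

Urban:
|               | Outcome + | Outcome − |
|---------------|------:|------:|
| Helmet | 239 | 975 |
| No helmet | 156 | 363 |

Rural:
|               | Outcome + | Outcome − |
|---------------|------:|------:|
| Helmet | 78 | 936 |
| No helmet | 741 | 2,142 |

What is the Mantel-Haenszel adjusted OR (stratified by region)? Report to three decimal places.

0.350

OR_MH = Σ(aᵢdᵢ/nᵢ) / Σ(bᵢcᵢ/nᵢ), where nᵢ is the stratum total.
Stratum 1 (Urban): n = 1733; a·d/n = 239·363/1733 = 50.0617; b·c/n = 975·156/1733 = 87.7669
Stratum 2 (Rural): n = 3897; a·d/n = 78·2142/3897 = 42.8730; b·c/n = 936·741/3897 = 177.9769
OR_MH = (50.0617 + 42.8730) / (87.7669 + 177.9769) = 92.9347 / 265.7438 = 0.34972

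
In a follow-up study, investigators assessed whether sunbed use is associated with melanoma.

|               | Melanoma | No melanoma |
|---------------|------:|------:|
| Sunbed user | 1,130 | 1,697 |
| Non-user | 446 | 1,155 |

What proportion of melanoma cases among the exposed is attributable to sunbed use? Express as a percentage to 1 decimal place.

Cells: a = 1130, b = 1697, c = 446, d = 1155.
Risk in exposed = 1130/2827 = 0.39972; risk in unexposed = 446/1601 = 0.27858.
RR = 0.39972/0.27858 = 1.43486
AR% = (RR − 1)/RR × 100 = (1.43486 − 1)/1.43486 × 100 = 30.3067%

30.3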